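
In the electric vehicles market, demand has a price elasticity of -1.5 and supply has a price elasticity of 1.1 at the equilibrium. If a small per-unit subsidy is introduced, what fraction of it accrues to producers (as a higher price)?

For a small subsidy around the equilibrium, the benefit split depends on the relative slopes, which at a point are proportional to the elasticities.
Buyer share = εs/(εs + |εd|) = 1.1/(1.1 + 1.5) = 11/26; seller share = |εd|/(εs + |εd|) = 15/26.
So producers capture 15/26 of the subsidy.

Producer share = 15/26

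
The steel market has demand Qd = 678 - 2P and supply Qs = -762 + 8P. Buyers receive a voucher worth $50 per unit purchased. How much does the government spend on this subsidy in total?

Government cost = $23500

Pre-subsidy: 678 - 2P = -762 + 8P gives P* = 144, Q* = 390.
With the rebate, buyers effectively pay Pb = Ps − 50, where Ps is the price sellers receive.
Demand in terms of Ps becomes Qd = 678 − 2(Ps − 50) = 778 - 2Ps. Setting this equal to supply: 778 - 2Ps = -762 + 8Ps, so Ps = 154.
Buyers pay Pb = 154 − 50 = 104; Q' = -762 + 8·154 = 470.
Government outlay = subsidy × quantity = 50 × 470 = 23500.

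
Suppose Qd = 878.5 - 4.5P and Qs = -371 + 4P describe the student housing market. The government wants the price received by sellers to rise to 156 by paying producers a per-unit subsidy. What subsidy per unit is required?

At a seller price of 156, quantity supplied is -371 + 4·156 = 253.
Buyers absorb 253 only when they pay Pb with 878.5 − 4.5·Pb = 253, i.e. Pb = 139.
s = Ps − Pb = 156 − 139 = 17.

Required subsidy s = 17 per unit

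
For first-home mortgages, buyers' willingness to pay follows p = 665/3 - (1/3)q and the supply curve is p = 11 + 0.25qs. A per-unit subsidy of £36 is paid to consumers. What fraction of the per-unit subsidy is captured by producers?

Pre-subsidy: 665/3 - (1/3)q = 11 + 0.25q gives q* = 2528/7 and p* = 709/7.
With the rebate, buyers effectively pay pb = ps − 36, where ps is the price sellers receive.
On the curves, pb = 665/3 - (1/3)q and ps = 11 + 0.25q; the wedge ps − pb = 36 gives 11 + 0.25q − (665/3 - (1/3)q) = 36, so q' = 2960/7.
Then pb = 665/3 − (1/3)·(2960/7) = 565/7 and ps = 11 + 0.25·(2960/7) = 817/7.
Buyers' price falls by p* − pb = 709/7 − 565/7 = 144/7; sellers' price rises by ps − p* = 817/7 − 709/7 = 108/7.
So producers capture (108/7)/36 = 3/7 of each unit of subsidy.

Producer share = 3/7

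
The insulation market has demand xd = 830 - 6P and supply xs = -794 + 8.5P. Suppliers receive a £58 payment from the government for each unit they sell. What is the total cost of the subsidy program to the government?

Government cost = £20996

Pre-subsidy: 830 - 6P = -794 + 8.5P gives P* = 112, x* = 158.
With the subsidy, sellers receive Ps = Pb + 58 for each unit, where Pb is the price buyers pay.
Supply in terms of Pb becomes xs = -794 + 8.5(Pb + 58) = -301 + 8.5Pb. Setting this equal to demand: 830 - 6Pb = -301 + 8.5Pb, so Pb = 78.
Sellers receive Ps = 78 + 58 = 136; x' = 830 − 6·78 = 362.
Government outlay = subsidy × quantity = 58 × 362 = 20996.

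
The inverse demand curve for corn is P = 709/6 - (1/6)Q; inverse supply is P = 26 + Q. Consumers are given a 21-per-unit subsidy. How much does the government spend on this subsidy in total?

Government cost = 2037

Pre-subsidy: 709/6 - (1/6)Q = 26 + Q gives Q* = 79 and P* = 105.
With the rebate, buyers effectively pay Pb = Ps − 21, where Ps is the price sellers receive.
On the curves, Pb = 709/6 - (1/6)Q and Ps = 26 + Q; the wedge Ps − Pb = 21 gives 26 + Q − (709/6 - (1/6)Q) = 21, so Q' = 97.
Then Pb = 709/6 − (1/6)·97 = 102 and Ps = 26 + 1·97 = 123.
Government outlay = subsidy × quantity = 21 × 97 = 2037.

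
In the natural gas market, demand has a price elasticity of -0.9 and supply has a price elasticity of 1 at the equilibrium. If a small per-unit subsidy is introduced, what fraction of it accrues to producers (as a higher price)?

Producer share = 9/19

For a small subsidy around the equilibrium, the benefit split depends on the relative slopes, which at a point are proportional to the elasticities.
Buyer share = εs/(εs + |εd|) = 1/(1 + 0.9) = 10/19; seller share = |εd|/(εs + |εd|) = 9/19.
So producers capture 9/19 of the subsidy.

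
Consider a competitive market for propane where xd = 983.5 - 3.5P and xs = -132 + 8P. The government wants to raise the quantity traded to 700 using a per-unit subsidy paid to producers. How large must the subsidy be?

At x = 700, invert demand for the buyer price: Pb = (983.5 − 700)/3.5 = 81; invert supply for the seller price: Ps = (700 − (-132))/8 = 104.
The subsidy must fill the gap: s = Ps − Pb = 104 − 81 = 23.

Required subsidy s = 23 per unit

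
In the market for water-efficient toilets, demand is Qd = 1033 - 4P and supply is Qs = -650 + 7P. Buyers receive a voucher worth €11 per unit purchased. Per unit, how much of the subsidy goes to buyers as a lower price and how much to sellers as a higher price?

Buyers gain €7 per unit; sellers gain €4 per unit

Pre-subsidy: 1033 - 4P = -650 + 7P gives P* = 153, Q* = 421.
With the rebate, buyers effectively pay Pb = Ps − 11, where Ps is the price sellers receive.
Demand in terms of Ps becomes Qd = 1033 − 4(Ps − 11) = 1077 - 4Ps. Setting this equal to supply: 1077 - 4Ps = -650 + 7Ps, so Ps = 157.
Buyers pay Pb = 157 − 11 = 146; Q' = -650 + 7·157 = 449.
Buyers' price falls by P* − Pb = 153 − 146 = 7; sellers' price rises by Ps − P* = 157 − 153 = 4.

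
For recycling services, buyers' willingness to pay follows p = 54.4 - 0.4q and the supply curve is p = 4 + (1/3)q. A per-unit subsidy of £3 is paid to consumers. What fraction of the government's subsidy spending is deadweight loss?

Pre-subsidy: 54.4 - 0.4q = 4 + (1/3)q gives q* = 756/11 and p* = 296/11.
With the rebate, buyers effectively pay pb = ps − 3, where ps is the price sellers receive.
On the curves, pb = 54.4 - 0.4q and ps = 4 + (1/3)q; the wedge ps − pb = 3 gives 4 + (1/3)q − (54.4 - 0.4q) = 3, so q' = 801/11.
Then pb = 54.4 − 0.4·(801/11) = 278/11 and ps = 4 + (1/3)·(801/11) = 311/11.
ΔCS = ½(756/11 + 801/11)(296/11 − 278/11) = 14013/121; ΔPS = ½(756/11 + 801/11)(311/11 − 296/11) = 23355/242.
Government spending = 3 × 801/11 = 2403/11.
DWL = ½ × 3 × (801/11 − 756/11) = 135/22; fraction = (135/22) / (2403/11) = 5/178.

DWL / government spending = 5/178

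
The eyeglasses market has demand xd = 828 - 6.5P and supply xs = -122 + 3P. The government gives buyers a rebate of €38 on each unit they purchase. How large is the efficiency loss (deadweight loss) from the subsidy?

Pre-subsidy: 828 - 6.5P = -122 + 3P gives P* = 100, x* = 178.
With the rebate, buyers effectively pay Pb = Ps − 38, where Ps is the price sellers receive.
Demand in terms of Ps becomes xd = 828 − 6.5(Ps − 38) = 1075 - 6.5Ps. Setting this equal to supply: 1075 - 6.5Ps = -122 + 3Ps, so Ps = 126.
Buyers pay Pb = 126 − 38 = 88; x' = -122 + 3·126 = 256.
The subsidy expands output by 256 − 178 = 78 past the efficient level; on those units the gap between marginal cost and willingness to pay runs from 0 up to 38.
DWL = ½ × 38 × 78 = 1482.

Deadweight loss = €1482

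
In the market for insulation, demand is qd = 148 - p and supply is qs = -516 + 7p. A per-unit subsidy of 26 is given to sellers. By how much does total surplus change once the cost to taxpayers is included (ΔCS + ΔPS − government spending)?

Net change in total surplus = -295.75

Pre-subsidy: 148 - p = -516 + 7p gives p* = 83, q* = 65.
With the subsidy, sellers receive ps = pb + 26 for each unit, where pb is the price buyers pay.
Supply in terms of pb becomes qs = -516 + 7(pb + 26) = -334 + 7pb. Setting this equal to demand: 148 - pb = -334 + 7pb, so pb = 60.25.
Sellers receive ps = 60.25 + 26 = 86.25; q' = 148 − 1·60.25 = 87.75.
ΔCS = ½(65 + 87.75)(83 − 60.25) = 1737.53125; ΔPS = ½(65 + 87.75)(86.25 − 83) = 248.21875.
Government spending = 26 × 87.75 = 2281.5.
Net change = 1737.53125 + 248.21875 − 2281.5 = -295.75. The loss equals the DWL triangle ½·26·22.75.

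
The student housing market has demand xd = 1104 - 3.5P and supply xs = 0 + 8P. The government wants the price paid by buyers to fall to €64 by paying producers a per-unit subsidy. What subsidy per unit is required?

At a buyer price of 64, quantity demanded is 1104 − 3.5·64 = 880.
Sellers supply 880 only when they receive Ps with 0 + 8·Ps = 880, i.e. Ps = 110.
s = Ps − Pb = 110 − 64 = 46.

Required subsidy s = €46 per unit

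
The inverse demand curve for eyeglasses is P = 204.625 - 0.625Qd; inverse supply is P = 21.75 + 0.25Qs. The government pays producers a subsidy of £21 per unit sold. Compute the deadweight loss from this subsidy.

Pre-subsidy: 204.625 - 0.625Q = 21.75 + 0.25Q gives Q* = 209 and P* = 74.
With the subsidy, sellers receive Ps = Pb + 21 for each unit, where Pb is the price buyers pay.
On the curves, Pb = 204.625 - 0.625Q and Ps = 21.75 + 0.25Q; the wedge Ps − Pb = 21 gives 21.75 + 0.25Q − (204.625 - 0.625Q) = 21, so Q' = 233.
Then Pb = 204.625 − 0.625·233 = 59 and Ps = 21.75 + 0.25·233 = 80.
The subsidy expands output by 233 − 209 = 24 past the efficient level; on those units the gap between marginal cost and willingness to pay runs from 0 up to 21.
DWL = ½ × 21 × 24 = 252.

Deadweight loss = £252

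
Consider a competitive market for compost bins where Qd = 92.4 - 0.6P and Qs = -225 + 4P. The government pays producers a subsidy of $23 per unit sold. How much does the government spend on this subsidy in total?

Government cost = $1449

Pre-subsidy: 92.4 - 0.6P = -225 + 4P gives P* = 69, Q* = 51.
With the subsidy, sellers receive Ps = Pb + 23 for each unit, where Pb is the price buyers pay.
Supply in terms of Pb becomes Qs = -225 + 4(Pb + 23) = -133 + 4Pb. Setting this equal to demand: 92.4 - 0.6Pb = -133 + 4Pb, so Pb = 49.
Sellers receive Ps = 49 + 23 = 72; Q' = 92.4 − 0.6·49 = 63.
Government outlay = subsidy × quantity = 23 × 63 = 1449.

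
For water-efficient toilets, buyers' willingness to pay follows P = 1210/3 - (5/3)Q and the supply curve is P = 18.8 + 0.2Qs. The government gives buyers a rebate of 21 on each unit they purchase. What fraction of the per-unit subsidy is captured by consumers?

Pre-subsidy: 1210/3 - (5/3)Q = 18.8 + 0.2Q gives Q* = 206 and P* = 60.
With the rebate, buyers effectively pay Pb = Ps − 21, where Ps is the price sellers receive.
On the curves, Pb = 1210/3 - (5/3)Q and Ps = 18.8 + 0.2Q; the wedge Ps − Pb = 21 gives 18.8 + 0.2Q − (1210/3 - (5/3)Q) = 21, so Q' = 217.25.
Then Pb = 1210/3 − (5/3)·217.25 = 41.25 and Ps = 18.8 + 0.2·217.25 = 62.25.
Buyers' price falls by P* − Pb = 60 − 41.25 = 18.75; sellers' price rises by Ps − P* = 62.25 − 60 = 2.25.
So consumers capture 18.75/21 = 25/28 of each unit of subsidy.

Consumer share = 25/28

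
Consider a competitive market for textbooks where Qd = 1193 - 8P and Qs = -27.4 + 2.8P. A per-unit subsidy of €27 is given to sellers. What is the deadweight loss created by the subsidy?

Deadweight loss = €756

Pre-subsidy: 1193 - 8P = -27.4 + 2.8P gives P* = 113, Q* = 289.
With the subsidy, sellers receive Ps = Pb + 27 for each unit, where Pb is the price buyers pay.
Supply in terms of Pb becomes Qs = -27.4 + 2.8(Pb + 27) = 48.2 + 2.8Pb. Setting this equal to demand: 1193 - 8Pb = 48.2 + 2.8Pb, so Pb = 106.
Sellers receive Ps = 106 + 27 = 133; Q' = 1193 − 8·106 = 345.
The subsidy expands output by 345 − 289 = 56 past the efficient level; on those units the gap between marginal cost and willingness to pay runs from 0 up to 27.
DWL = ½ × 27 × 56 = 756.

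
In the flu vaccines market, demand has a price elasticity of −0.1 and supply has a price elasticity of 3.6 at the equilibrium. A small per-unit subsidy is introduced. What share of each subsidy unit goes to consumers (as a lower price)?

For a small subsidy around the equilibrium, the benefit split depends on the relative slopes, which at a point are proportional to the elasticities.
Buyer share = εs/(εs + |εd|) = 3.6/(3.6 + 0.1) = 36/37; seller share = |εd|/(εs + |εd|) = 1/37.

Consumer share = 36/37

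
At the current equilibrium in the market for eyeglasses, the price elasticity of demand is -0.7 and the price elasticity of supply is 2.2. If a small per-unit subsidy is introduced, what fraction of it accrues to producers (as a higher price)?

Producer share = 7/29

For a small subsidy around the equilibrium, the benefit split depends on the relative slopes, which at a point are proportional to the elasticities.
Buyer share = εs/(εs + |εd|) = 2.2/(2.2 + 0.7) = 22/29; seller share = |εd|/(εs + |εd|) = 7/29.
So producers capture 7/29 of the subsidy.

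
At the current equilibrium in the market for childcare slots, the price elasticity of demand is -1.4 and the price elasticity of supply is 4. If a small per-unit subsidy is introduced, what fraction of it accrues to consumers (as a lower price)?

For a small subsidy around the equilibrium, the benefit split depends on the relative slopes, which at a point are proportional to the elasticities.
Buyer share = εs/(εs + |εd|) = 4/(4 + 1.4) = 20/27; seller share = |εd|/(εs + |εd|) = 7/27.

Consumer share = 20/27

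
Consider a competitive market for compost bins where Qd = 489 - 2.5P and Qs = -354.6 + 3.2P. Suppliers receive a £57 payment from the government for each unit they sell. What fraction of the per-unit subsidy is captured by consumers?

Consumer share = 32/57

Pre-subsidy: 489 - 2.5P = -354.6 + 3.2P gives P* = 148, Q* = 119.
With the subsidy, sellers receive Ps = Pb + 57 for each unit, where Pb is the price buyers pay.
Supply in terms of Pb becomes Qs = -354.6 + 3.2(Pb + 57) = -172.2 + 3.2Pb. Setting this equal to demand: 489 - 2.5Pb = -172.2 + 3.2Pb, so Pb = 116.
Sellers receive Ps = 116 + 57 = 173; Q' = 489 − 2.5·116 = 199.
Buyers' price falls by P* − Pb = 148 − 116 = 32; sellers' price rises by Ps − P* = 173 − 148 = 25.
So consumers capture 32/57 = 32/57 of each unit of subsidy.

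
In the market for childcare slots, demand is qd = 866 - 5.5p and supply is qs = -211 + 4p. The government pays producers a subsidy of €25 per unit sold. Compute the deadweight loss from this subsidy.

Deadweight loss = 13750/19

Pre-subsidy: 866 - 5.5p = -211 + 4p gives p* = 2154/19, q* = 4607/19.
With the subsidy, sellers receive ps = pb + 25 for each unit, where pb is the price buyers pay.
Supply in terms of pb becomes qs = -211 + 4(pb + 25) = -111 + 4pb. Setting this equal to demand: 866 - 5.5pb = -111 + 4pb, so pb = 1954/19.
Sellers receive ps = 1954/19 + 25 = 2429/19; q' = 866 − 5.5·(1954/19) = 5707/19.
The subsidy expands output by 5707/19 − 4607/19 = 1100/19 past the efficient level; on those units the gap between marginal cost and willingness to pay runs from 0 up to 25.
DWL = ½ × 25 × 1100/19 = 13750/19.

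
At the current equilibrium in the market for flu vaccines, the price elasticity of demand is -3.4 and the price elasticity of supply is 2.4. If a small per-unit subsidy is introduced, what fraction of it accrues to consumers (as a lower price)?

For a small subsidy around the equilibrium, the benefit split depends on the relative slopes, which at a point are proportional to the elasticities.
Buyer share = εs/(εs + |εd|) = 2.4/(2.4 + 3.4) = 12/29; seller share = |εd|/(εs + |εd|) = 17/29.

Consumer share = 12/29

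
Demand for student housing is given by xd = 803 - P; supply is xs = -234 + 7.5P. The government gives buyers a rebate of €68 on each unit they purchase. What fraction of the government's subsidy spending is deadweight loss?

DWL / government spending = 10/247

Pre-subsidy: 803 - P = -234 + 7.5P gives P* = 122, x* = 681.
With the rebate, buyers effectively pay Pb = Ps − 68, where Ps is the price sellers receive.
Demand in terms of Ps becomes xd = 803 − 1(Ps − 68) = 871 - Ps. Setting this equal to supply: 871 - Ps = -234 + 7.5Ps, so Ps = 130.
Buyers pay Pb = 130 − 68 = 62; x' = -234 + 7.5·130 = 741.
ΔCS = ½(681 + 741)(122 − 62) = 42660; ΔPS = ½(681 + 741)(130 − 122) = 5688.
Government spending = 68 × 741 = 50388.
DWL = ½ × 68 × (741 − 681) = 2040; fraction = 2040 / 50388 = 10/247.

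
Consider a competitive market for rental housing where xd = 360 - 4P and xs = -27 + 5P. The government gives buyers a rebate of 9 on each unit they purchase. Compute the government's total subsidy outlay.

Pre-subsidy: 360 - 4P = -27 + 5P gives P* = 43, x* = 188.
With the rebate, buyers effectively pay Pb = Ps − 9, where Ps is the price sellers receive.
Demand in terms of Ps becomes xd = 360 − 4(Ps − 9) = 396 - 4Ps. Setting this equal to supply: 396 - 4Ps = -27 + 5Ps, so Ps = 47.
Buyers pay Pb = 47 − 9 = 38; x' = -27 + 5·47 = 208.
Government outlay = subsidy × quantity = 9 × 208 = 1872.

Government cost = 1872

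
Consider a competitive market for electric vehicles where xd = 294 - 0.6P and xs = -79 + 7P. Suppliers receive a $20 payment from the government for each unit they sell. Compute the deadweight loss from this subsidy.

Deadweight loss = 2100/19

Pre-subsidy: 294 - 0.6P = -79 + 7P gives P* = 1865/38, x* = 10053/38.
With the subsidy, sellers receive Ps = Pb + 20 for each unit, where Pb is the price buyers pay.
Supply in terms of Pb becomes xs = -79 + 7(Pb + 20) = 61 + 7Pb. Setting this equal to demand: 294 - 0.6Pb = 61 + 7Pb, so Pb = 1165/38.
Sellers receive Ps = 1165/38 + 20 = 1925/38; x' = 294 − 0.6·(1165/38) = 10473/38.
The subsidy expands output by 10473/38 − 10053/38 = 210/19 past the efficient level; on those units the gap between marginal cost and willingness to pay runs from 0 up to 20.
DWL = ½ × 20 × 210/19 = 2100/19.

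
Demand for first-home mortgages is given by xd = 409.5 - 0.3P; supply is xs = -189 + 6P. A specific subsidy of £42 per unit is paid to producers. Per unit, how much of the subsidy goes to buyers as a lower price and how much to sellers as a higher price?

Pre-subsidy: 409.5 - 0.3P = -189 + 6P gives P* = 95, x* = 381.
With the subsidy, sellers receive Ps = Pb + 42 for each unit, where Pb is the price buyers pay.
Supply in terms of Pb becomes xs = -189 + 6(Pb + 42) = 63 + 6Pb. Setting this equal to demand: 409.5 - 0.3Pb = 63 + 6Pb, so Pb = 55.
Sellers receive Ps = 55 + 42 = 97; x' = 409.5 − 0.3·55 = 393.
Buyers' price falls by P* − Pb = 95 − 55 = 40; sellers' price rises by Ps − P* = 97 − 95 = 2.

Buyers gain £40 per unit; sellers gain £2 per unit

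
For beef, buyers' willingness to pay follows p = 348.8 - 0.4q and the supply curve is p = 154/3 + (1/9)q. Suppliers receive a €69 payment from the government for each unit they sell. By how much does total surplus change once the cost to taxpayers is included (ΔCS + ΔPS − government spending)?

Net change in total surplus = -€4657.5

Pre-subsidy: 348.8 - 0.4q = 154/3 + (1/9)q gives q* = 582 and p* = 116.
With the subsidy, sellers receive ps = pb + 69 for each unit, where pb is the price buyers pay.
On the curves, pb = 348.8 - 0.4q and ps = 154/3 + (1/9)q; the wedge ps − pb = 69 gives 154/3 + (1/9)q − (348.8 - 0.4q) = 69, so q' = 717.
Then pb = 348.8 − 0.4·717 = 62 and ps = 154/3 + (1/9)·717 = 131.
ΔCS = ½(582 + 717)(116 − 62) = 35073; ΔPS = ½(582 + 717)(131 − 116) = 9742.5.
Government spending = 69 × 717 = 49473.
Net change = 35073 + 9742.5 − 49473 = -4657.5. The loss equals the DWL triangle ½·69·135.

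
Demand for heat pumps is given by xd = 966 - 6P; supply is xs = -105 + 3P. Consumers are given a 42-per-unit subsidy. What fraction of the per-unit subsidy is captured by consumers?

Pre-subsidy: 966 - 6P = -105 + 3P gives P* = 119, x* = 252.
With the rebate, buyers effectively pay Pb = Ps − 42, where Ps is the price sellers receive.
Demand in terms of Ps becomes xd = 966 − 6(Ps − 42) = 1218 - 6Ps. Setting this equal to supply: 1218 - 6Ps = -105 + 3Ps, so Ps = 147.
Buyers pay Pb = 147 − 42 = 105; x' = -105 + 3·147 = 336.
Buyers' price falls by P* − Pb = 119 − 105 = 14; sellers' price rises by Ps − P* = 147 − 119 = 28.
So consumers capture 14/42 = 1/3 of each unit of subsidy.

Consumer share = 1/3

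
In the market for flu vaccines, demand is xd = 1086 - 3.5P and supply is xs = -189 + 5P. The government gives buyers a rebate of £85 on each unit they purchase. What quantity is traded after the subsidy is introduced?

Pre-subsidy: 1086 - 3.5P = -189 + 5P gives P* = 150, x* = 561.
With the rebate, buyers effectively pay Pb = Ps − 85, where Ps is the price sellers receive.
Demand in terms of Ps becomes xd = 1086 − 3.5(Ps − 85) = 1383.5 - 3.5Ps. Setting this equal to supply: 1383.5 - 3.5Ps = -189 + 5Ps, so Ps = 185.
Buyers pay Pb = 185 − 85 = 100; x' = -189 + 5·185 = 736.

x' = 736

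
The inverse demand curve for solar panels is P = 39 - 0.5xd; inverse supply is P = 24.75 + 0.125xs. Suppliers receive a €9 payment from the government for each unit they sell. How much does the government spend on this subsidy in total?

Pre-subsidy: 39 - 0.5x = 24.75 + 0.125x gives x* = 22.8 and P* = 27.6.
With the subsidy, sellers receive Ps = Pb + 9 for each unit, where Pb is the price buyers pay.
On the curves, Pb = 39 - 0.5x and Ps = 24.75 + 0.125x; the wedge Ps − Pb = 9 gives 24.75 + 0.125x − (39 - 0.5x) = 9, so x' = 37.2.
Then Pb = 39 − 0.5·37.2 = 20.4 and Ps = 24.75 + 0.125·37.2 = 29.4.
Government outlay = subsidy × quantity = 9 × 37.2 = 334.8.

Government cost = €334.8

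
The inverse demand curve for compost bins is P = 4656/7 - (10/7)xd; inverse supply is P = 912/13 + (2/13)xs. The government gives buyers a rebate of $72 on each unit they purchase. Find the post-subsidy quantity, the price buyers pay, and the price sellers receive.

x' = 421.5; buyers pay $63; sellers receive $135

Pre-subsidy: 4656/7 - (10/7)x = 912/13 + (2/13)x gives x* = 376 and P* = 128.
With the rebate, buyers effectively pay Pb = Ps − 72, where Ps is the price sellers receive.
On the curves, Pb = 4656/7 - (10/7)x and Ps = 912/13 + (2/13)x; the wedge Ps − Pb = 72 gives 912/13 + (2/13)x − (4656/7 - (10/7)x) = 72, so x' = 421.5.
Then Pb = 4656/7 − (10/7)·421.5 = 63 and Ps = 912/13 + (2/13)·421.5 = 135.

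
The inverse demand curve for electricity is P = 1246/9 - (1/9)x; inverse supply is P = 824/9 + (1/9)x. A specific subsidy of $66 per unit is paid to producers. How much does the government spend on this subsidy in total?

Government cost = $33528

Pre-subsidy: 1246/9 - (1/9)x = 824/9 + (1/9)x gives x* = 211 and P* = 115.
With the subsidy, sellers receive Ps = Pb + 66 for each unit, where Pb is the price buyers pay.
On the curves, Pb = 1246/9 - (1/9)x and Ps = 824/9 + (1/9)x; the wedge Ps − Pb = 66 gives 824/9 + (1/9)x − (1246/9 - (1/9)x) = 66, so x' = 508.
Then Pb = 1246/9 − (1/9)·508 = 82 and Ps = 824/9 + (1/9)·508 = 148.
Government outlay = subsidy × quantity = 66 × 508 = 33528.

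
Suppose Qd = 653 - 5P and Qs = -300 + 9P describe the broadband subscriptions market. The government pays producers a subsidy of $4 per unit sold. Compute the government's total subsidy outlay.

Government cost = $1302

Pre-subsidy: 653 - 5P = -300 + 9P gives P* = 953/14, Q* = 4377/14.
With the subsidy, sellers receive Ps = Pb + 4 for each unit, where Pb is the price buyers pay.
Supply in terms of Pb becomes Qs = -300 + 9(Pb + 4) = -264 + 9Pb. Setting this equal to demand: 653 - 5Pb = -264 + 9Pb, so Pb = 65.5.
Sellers receive Ps = 65.5 + 4 = 69.5; Q' = 653 − 5·65.5 = 325.5.
Government outlay = subsidy × quantity = 4 × 325.5 = 1302.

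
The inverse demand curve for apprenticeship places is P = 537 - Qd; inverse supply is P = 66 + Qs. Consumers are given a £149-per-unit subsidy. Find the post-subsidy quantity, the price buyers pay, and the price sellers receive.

Pre-subsidy: 537 - Q = 66 + Q gives Q* = 235.5 and P* = 301.5.
With the rebate, buyers effectively pay Pb = Ps − 149, where Ps is the price sellers receive.
On the curves, Pb = 537 - Q and Ps = 66 + Q; the wedge Ps − Pb = 149 gives 66 + Q − (537 - Q) = 149, so Q' = 310.
Then Pb = 537 − 1·310 = 227 and Ps = 66 + 1·310 = 376.

Q' = 310; buyers pay £227; sellers receive £376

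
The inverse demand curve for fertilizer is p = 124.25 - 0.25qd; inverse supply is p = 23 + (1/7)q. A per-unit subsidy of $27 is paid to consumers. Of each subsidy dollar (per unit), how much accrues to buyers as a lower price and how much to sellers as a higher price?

Buyers gain 189/11 per unit; sellers gain 108/11 per unit

Pre-subsidy: 124.25 - 0.25q = 23 + (1/7)q gives q* = 2835/11 and p* = 658/11.
With the rebate, buyers effectively pay pb = ps − 27, where ps is the price sellers receive.
On the curves, pb = 124.25 - 0.25q and ps = 23 + (1/7)q; the wedge ps − pb = 27 gives 23 + (1/7)q − (124.25 - 0.25q) = 27, so q' = 3591/11.
Then pb = 124.25 − 0.25·(3591/11) = 469/11 and ps = 23 + (1/7)·(3591/11) = 766/11.
Buyers' price falls by p* − pb = 658/11 − 469/11 = 189/11; sellers' price rises by ps − p* = 766/11 − 658/11 = 108/11.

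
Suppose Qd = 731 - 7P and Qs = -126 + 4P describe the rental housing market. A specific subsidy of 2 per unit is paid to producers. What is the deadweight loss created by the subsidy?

Pre-subsidy: 731 - 7P = -126 + 4P gives P* = 857/11, Q* = 2042/11.
With the subsidy, sellers receive Ps = Pb + 2 for each unit, where Pb is the price buyers pay.
Supply in terms of Pb becomes Qs = -126 + 4(Pb + 2) = -118 + 4Pb. Setting this equal to demand: 731 - 7Pb = -118 + 4Pb, so Pb = 849/11.
Sellers receive Ps = 849/11 + 2 = 871/11; Q' = 731 − 7·(849/11) = 2098/11.
The subsidy expands output by 2098/11 − 2042/11 = 56/11 past the efficient level; on those units the gap between marginal cost and willingness to pay runs from 0 up to 2.
DWL = ½ × 2 × 56/11 = 56/11.

Deadweight loss = 56/11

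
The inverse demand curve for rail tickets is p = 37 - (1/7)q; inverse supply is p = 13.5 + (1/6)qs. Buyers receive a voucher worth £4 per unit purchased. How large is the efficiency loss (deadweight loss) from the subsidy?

Pre-subsidy: 37 - (1/7)q = 13.5 + (1/6)q gives q* = 987/13 and p* = 340/13.
With the rebate, buyers effectively pay pb = ps − 4, where ps is the price sellers receive.
On the curves, pb = 37 - (1/7)q and ps = 13.5 + (1/6)q; the wedge ps − pb = 4 gives 13.5 + (1/6)q − (37 - (1/7)q) = 4, so q' = 1155/13.
Then pb = 37 − (1/7)·(1155/13) = 316/13 and ps = 13.5 + (1/6)·(1155/13) = 368/13.
The subsidy expands output by 1155/13 − 987/13 = 168/13 past the efficient level; on those units the gap between marginal cost and willingness to pay runs from 0 up to 4.
DWL = ½ × 4 × 168/13 = 336/13.

Deadweight loss = 336/13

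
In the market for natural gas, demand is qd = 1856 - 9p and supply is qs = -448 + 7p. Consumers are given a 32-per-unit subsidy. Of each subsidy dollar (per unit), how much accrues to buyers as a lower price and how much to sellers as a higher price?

Buyers gain 14 per unit; sellers gain 18 per unit

Pre-subsidy: 1856 - 9p = -448 + 7p gives p* = 144, q* = 560.
With the rebate, buyers effectively pay pb = ps − 32, where ps is the price sellers receive.
Demand in terms of ps becomes qd = 1856 − 9(ps − 32) = 2144 - 9ps. Setting this equal to supply: 2144 - 9ps = -448 + 7ps, so ps = 162.
Buyers pay pb = 162 − 32 = 130; q' = -448 + 7·162 = 686.
Buyers' price falls by p* − pb = 144 − 130 = 14; sellers' price rises by ps − p* = 162 − 144 = 18.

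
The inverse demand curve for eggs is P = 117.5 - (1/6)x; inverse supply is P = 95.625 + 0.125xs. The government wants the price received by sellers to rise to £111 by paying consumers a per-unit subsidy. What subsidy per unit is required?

Required subsidy s = £14 per unit

At a seller price of 111, quantity supplied is -765 + 8·111 = 123.
Buyers absorb 123 only when they pay Pb = 117.5 − (1/6)·123 = 97.
s = Ps − Pb = 111 − 97 = 14.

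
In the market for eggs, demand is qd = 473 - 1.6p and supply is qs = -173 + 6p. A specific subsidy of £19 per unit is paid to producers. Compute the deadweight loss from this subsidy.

Deadweight loss = £228

Pre-subsidy: 473 - 1.6p = -173 + 6p gives p* = 85, q* = 337.
With the subsidy, sellers receive ps = pb + 19 for each unit, where pb is the price buyers pay.
Supply in terms of pb becomes qs = -173 + 6(pb + 19) = -59 + 6pb. Setting this equal to demand: 473 - 1.6pb = -59 + 6pb, so pb = 70.
Sellers receive ps = 70 + 19 = 89; q' = 473 − 1.6·70 = 361.
The subsidy expands output by 361 − 337 = 24 past the efficient level; on those units the gap between marginal cost and willingness to pay runs from 0 up to 19.
DWL = ½ × 19 × 24 = 228.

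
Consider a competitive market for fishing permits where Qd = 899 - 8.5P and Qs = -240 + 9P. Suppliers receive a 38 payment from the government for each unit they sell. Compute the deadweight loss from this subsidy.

Deadweight loss = 110466/35

Pre-subsidy: 899 - 8.5P = -240 + 9P gives P* = 2278/35, Q* = 12102/35.
With the subsidy, sellers receive Ps = Pb + 38 for each unit, where Pb is the price buyers pay.
Supply in terms of Pb becomes Qs = -240 + 9(Pb + 38) = 102 + 9Pb. Setting this equal to demand: 899 - 8.5Pb = 102 + 9Pb, so Pb = 1594/35.
Sellers receive Ps = 1594/35 + 38 = 2924/35; Q' = 899 − 8.5·(1594/35) = 17916/35.
The subsidy expands output by 17916/35 − 12102/35 = 5814/35 past the efficient level; on those units the gap between marginal cost and willingness to pay runs from 0 up to 38.
DWL = ½ × 38 × 5814/35 = 110466/35.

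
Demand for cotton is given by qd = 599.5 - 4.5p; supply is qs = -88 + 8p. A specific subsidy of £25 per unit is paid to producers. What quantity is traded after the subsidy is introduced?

Pre-subsidy: 599.5 - 4.5p = -88 + 8p gives p* = 55, q* = 352.
With the subsidy, sellers receive ps = pb + 25 for each unit, where pb is the price buyers pay.
Supply in terms of pb becomes qs = -88 + 8(pb + 25) = 112 + 8pb. Setting this equal to demand: 599.5 - 4.5pb = 112 + 8pb, so pb = 39.
Sellers receive ps = 39 + 25 = 64; q' = 599.5 − 4.5·39 = 424.

q' = 424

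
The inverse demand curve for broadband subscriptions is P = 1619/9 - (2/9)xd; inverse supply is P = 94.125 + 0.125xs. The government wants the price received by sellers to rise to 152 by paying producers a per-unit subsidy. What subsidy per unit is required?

Required subsidy s = 75 per unit

At a seller price of 152, quantity supplied is -753 + 8·152 = 463.
Buyers absorb 463 only when they pay Pb = 1619/9 − (2/9)·463 = 77.
s = Ps − Pb = 152 − 77 = 75.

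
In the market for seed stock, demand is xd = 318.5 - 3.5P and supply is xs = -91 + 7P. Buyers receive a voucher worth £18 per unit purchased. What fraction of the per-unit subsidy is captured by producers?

Pre-subsidy: 318.5 - 3.5P = -91 + 7P gives P* = 39, x* = 182.
With the rebate, buyers effectively pay Pb = Ps − 18, where Ps is the price sellers receive.
Demand in terms of Ps becomes xd = 318.5 − 3.5(Ps − 18) = 381.5 - 3.5Ps. Setting this equal to supply: 381.5 - 3.5Ps = -91 + 7Ps, so Ps = 45.
Buyers pay Pb = 45 − 18 = 27; x' = -91 + 7·45 = 224.
Buyers' price falls by P* − Pb = 39 − 27 = 12; sellers' price rises by Ps − P* = 45 − 39 = 6.
So producers capture 6/18 = 1/3 of each unit of subsidy.

Producer share = 1/3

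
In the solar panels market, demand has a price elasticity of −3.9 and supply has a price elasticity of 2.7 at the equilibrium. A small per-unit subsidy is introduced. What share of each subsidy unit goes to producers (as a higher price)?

Producer share = 13/22

For a small subsidy around the equilibrium, the benefit split depends on the relative slopes, which at a point are proportional to the elasticities.
Buyer share = εs/(εs + |εd|) = 2.7/(2.7 + 3.9) = 9/22; seller share = |εd|/(εs + |εd|) = 13/22.
So producers capture 13/22 of the subsidy.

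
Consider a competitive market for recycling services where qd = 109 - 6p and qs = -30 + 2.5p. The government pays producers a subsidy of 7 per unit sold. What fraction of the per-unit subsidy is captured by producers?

Producer share = 12/17

Pre-subsidy: 109 - 6p = -30 + 2.5p gives p* = 278/17, q* = 185/17.
With the subsidy, sellers receive ps = pb + 7 for each unit, where pb is the price buyers pay.
Supply in terms of pb becomes qs = -30 + 2.5(pb + 7) = -12.5 + 2.5pb. Setting this equal to demand: 109 - 6pb = -12.5 + 2.5pb, so pb = 243/17.
Sellers receive ps = 243/17 + 7 = 362/17; q' = 109 − 6·(243/17) = 395/17.
Buyers' price falls by p* − pb = 278/17 − 243/17 = 35/17; sellers' price rises by ps − p* = 362/17 − 278/17 = 84/17.
So producers capture (84/17)/7 = 12/17 of each unit of subsidy.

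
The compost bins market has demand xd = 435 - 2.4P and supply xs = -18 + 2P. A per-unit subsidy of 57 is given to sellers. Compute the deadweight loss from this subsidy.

Deadweight loss = 19494/11

Pre-subsidy: 435 - 2.4P = -18 + 2P gives P* = 2265/22, x* = 2067/11.
With the subsidy, sellers receive Ps = Pb + 57 for each unit, where Pb is the price buyers pay.
Supply in terms of Pb becomes xs = -18 + 2(Pb + 57) = 96 + 2Pb. Setting this equal to demand: 435 - 2.4Pb = 96 + 2Pb, so Pb = 1695/22.
Sellers receive Ps = 1695/22 + 57 = 2949/22; x' = 435 − 2.4·(1695/22) = 2751/11.
The subsidy expands output by 2751/11 − 2067/11 = 684/11 past the efficient level; on those units the gap between marginal cost and willingness to pay runs from 0 up to 57.
DWL = ½ × 57 × 684/11 = 19494/11.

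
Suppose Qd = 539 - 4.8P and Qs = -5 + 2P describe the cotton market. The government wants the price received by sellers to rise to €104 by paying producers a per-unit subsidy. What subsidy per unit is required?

Required subsidy s = €34 per unit

At a seller price of 104, quantity supplied is -5 + 2·104 = 203.
Buyers absorb 203 only when they pay Pb with 539 − 4.8·Pb = 203, i.e. Pb = 70.
s = Ps − Pb = 104 − 70 = 34.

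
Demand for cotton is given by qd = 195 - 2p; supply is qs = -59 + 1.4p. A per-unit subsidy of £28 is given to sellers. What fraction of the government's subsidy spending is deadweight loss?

DWL / government spending = 196/1167

Pre-subsidy: 195 - 2p = -59 + 1.4p gives p* = 1270/17, q* = 775/17.
With the subsidy, sellers receive ps = pb + 28 for each unit, where pb is the price buyers pay.
Supply in terms of pb becomes qs = -59 + 1.4(pb + 28) = -19.8 + 1.4pb. Setting this equal to demand: 195 - 2pb = -19.8 + 1.4pb, so pb = 1074/17.
Sellers receive ps = 1074/17 + 28 = 1550/17; q' = 195 − 2·(1074/17) = 1167/17.
ΔCS = ½(775/17 + 1167/17)(1270/17 − 1074/17) = 190316/289; ΔPS = ½(775/17 + 1167/17)(1550/17 − 1270/17) = 271880/289.
Government spending = 28 × 1167/17 = 32676/17.
DWL = ½ × 28 × (1167/17 − 775/17) = 5488/17; fraction = (5488/17) / (32676/17) = 196/1167.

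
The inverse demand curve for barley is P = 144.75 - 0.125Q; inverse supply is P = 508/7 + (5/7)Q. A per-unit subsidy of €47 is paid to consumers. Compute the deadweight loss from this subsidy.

Pre-subsidy: 144.75 - 0.125Q = 508/7 + (5/7)Q gives Q* = 86 and P* = 134.
With the rebate, buyers effectively pay Pb = Ps − 47, where Ps is the price sellers receive.
On the curves, Pb = 144.75 - 0.125Q and Ps = 508/7 + (5/7)Q; the wedge Ps − Pb = 47 gives 508/7 + (5/7)Q − (144.75 - 0.125Q) = 47, so Q' = 142.
Then Pb = 144.75 − 0.125·142 = 127 and Ps = 508/7 + (5/7)·142 = 174.
The subsidy expands output by 142 − 86 = 56 past the efficient level; on those units the gap between marginal cost and willingness to pay runs from 0 up to 47.
DWL = ½ × 47 × 56 = 1316.

Deadweight loss = €1316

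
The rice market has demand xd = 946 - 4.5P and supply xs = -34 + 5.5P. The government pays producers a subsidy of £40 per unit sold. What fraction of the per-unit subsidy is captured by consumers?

Consumer share = 0.55

Pre-subsidy: 946 - 4.5P = -34 + 5.5P gives P* = 98, x* = 505.
With the subsidy, sellers receive Ps = Pb + 40 for each unit, where Pb is the price buyers pay.
Supply in terms of Pb becomes xs = -34 + 5.5(Pb + 40) = 186 + 5.5Pb. Setting this equal to demand: 946 - 4.5Pb = 186 + 5.5Pb, so Pb = 76.
Sellers receive Ps = 76 + 40 = 116; x' = 946 − 4.5·76 = 604.
Buyers' price falls by P* − Pb = 98 − 76 = 22; sellers' price rises by Ps − P* = 116 − 98 = 18.
So consumers capture 22/40 = 0.55 of each unit of subsidy.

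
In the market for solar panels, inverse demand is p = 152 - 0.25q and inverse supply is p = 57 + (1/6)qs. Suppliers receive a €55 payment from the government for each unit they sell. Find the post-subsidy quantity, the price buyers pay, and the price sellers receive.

q' = 360; buyers pay €62; sellers receive €117

Pre-subsidy: 152 - 0.25q = 57 + (1/6)q gives q* = 228 and p* = 95.
With the subsidy, sellers receive ps = pb + 55 for each unit, where pb is the price buyers pay.
On the curves, pb = 152 - 0.25q and ps = 57 + (1/6)q; the wedge ps − pb = 55 gives 57 + (1/6)q − (152 - 0.25q) = 55, so q' = 360.
Then pb = 152 − 0.25·360 = 62 and ps = 57 + (1/6)·360 = 117.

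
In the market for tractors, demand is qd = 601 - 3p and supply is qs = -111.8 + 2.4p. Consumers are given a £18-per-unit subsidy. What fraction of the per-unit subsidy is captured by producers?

Pre-subsidy: 601 - 3p = -111.8 + 2.4p gives p* = 132, q* = 205.
With the rebate, buyers effectively pay pb = ps − 18, where ps is the price sellers receive.
Demand in terms of ps becomes qd = 601 − 3(ps − 18) = 655 - 3ps. Setting this equal to supply: 655 - 3ps = -111.8 + 2.4ps, so ps = 142.
Buyers pay pb = 142 − 18 = 124; q' = -111.8 + 2.4·142 = 229.
Buyers' price falls by p* − pb = 132 − 124 = 8; sellers' price rises by ps − p* = 142 − 132 = 10.
So producers capture 10/18 = 5/9 of each unit of subsidy.

Producer share = 5/9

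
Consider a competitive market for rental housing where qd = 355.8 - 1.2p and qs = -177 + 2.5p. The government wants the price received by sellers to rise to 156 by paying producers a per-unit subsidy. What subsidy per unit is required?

Required subsidy s = 37 per unit

At a seller price of 156, quantity supplied is -177 + 2.5·156 = 213.
Buyers absorb 213 only when they pay pb with 355.8 − 1.2·pb = 213, i.e. pb = 119.
s = ps − pb = 156 − 119 = 37.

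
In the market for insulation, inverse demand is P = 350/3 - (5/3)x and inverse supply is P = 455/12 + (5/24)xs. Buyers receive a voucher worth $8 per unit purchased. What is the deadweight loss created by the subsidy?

Deadweight loss = 256/15

Pre-subsidy: 350/3 - (5/3)x = 455/12 + (5/24)x gives x* = 42 and P* = 140/3.
With the rebate, buyers effectively pay Pb = Ps − 8, where Ps is the price sellers receive.
On the curves, Pb = 350/3 - (5/3)x and Ps = 455/12 + (5/24)x; the wedge Ps − Pb = 8 gives 455/12 + (5/24)x − (350/3 - (5/3)x) = 8, so x' = 694/15.
Then Pb = 350/3 − (5/3)·(694/15) = 356/9 and Ps = 455/12 + (5/24)·(694/15) = 428/9.
The subsidy expands output by 694/15 − 42 = 64/15 past the efficient level; on those units the gap between marginal cost and willingness to pay runs from 0 up to 8.
DWL = ½ × 8 × 64/15 = 256/15.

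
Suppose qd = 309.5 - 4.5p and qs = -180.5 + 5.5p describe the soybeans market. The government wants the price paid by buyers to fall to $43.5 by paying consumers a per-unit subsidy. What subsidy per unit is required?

Required subsidy s = $10 per unit

At a buyer price of 43.5, quantity demanded is 309.5 − 4.5·43.5 = 113.75.
Sellers supply 113.75 only when they receive ps with -180.5 + 5.5·ps = 113.75, i.e. ps = 53.5.
s = ps − pb = 53.5 − 43.5 = 10.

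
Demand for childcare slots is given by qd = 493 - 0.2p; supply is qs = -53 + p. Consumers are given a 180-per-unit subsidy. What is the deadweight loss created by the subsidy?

Pre-subsidy: 493 - 0.2p = -53 + p gives p* = 455, q* = 402.
With the rebate, buyers effectively pay pb = ps − 180, where ps is the price sellers receive.
Demand in terms of ps becomes qd = 493 − 0.2(ps − 180) = 529 - 0.2ps. Setting this equal to supply: 529 - 0.2ps = -53 + ps, so ps = 485.
Buyers pay pb = 485 − 180 = 305; q' = -53 + 1·485 = 432.
The subsidy expands output by 432 − 402 = 30 past the efficient level; on those units the gap between marginal cost and willingness to pay runs from 0 up to 180.
DWL = ½ × 180 × 30 = 2700.

Deadweight loss = 2700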